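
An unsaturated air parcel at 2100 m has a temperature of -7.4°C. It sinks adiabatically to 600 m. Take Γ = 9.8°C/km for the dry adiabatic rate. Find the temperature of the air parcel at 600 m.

7.3°C

From 2100 m to 600 m (dry adiabatic): warms by 9.8 × 1.5 = 14.7°C, giving 7.3°C.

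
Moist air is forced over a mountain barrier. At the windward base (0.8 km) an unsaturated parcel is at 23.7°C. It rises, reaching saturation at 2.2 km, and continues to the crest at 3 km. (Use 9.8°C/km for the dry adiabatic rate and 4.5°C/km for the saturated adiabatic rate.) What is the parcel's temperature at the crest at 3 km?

6.38°C

From 800 m to 2200 m (dry): cools by 9.8 × 1.4 = 13.72°C, giving 9.98°C.
From 2200 m to 3000 m (saturated): cools by 4.5 × 0.8 = 3.6°C, giving 6.38°C.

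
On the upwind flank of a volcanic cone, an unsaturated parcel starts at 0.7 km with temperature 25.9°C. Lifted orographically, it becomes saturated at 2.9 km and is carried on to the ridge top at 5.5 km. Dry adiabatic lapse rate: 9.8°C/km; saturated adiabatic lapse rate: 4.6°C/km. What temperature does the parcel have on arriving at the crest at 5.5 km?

-7.62°C

700–2900 m, dry: Δz = 2.2 km ⇒ ΔT = -21.56°C; T = 4.34°C
2900–5500 m, saturated: Δz = 2.6 km ⇒ ΔT = -11.96°C; T = -7.62°C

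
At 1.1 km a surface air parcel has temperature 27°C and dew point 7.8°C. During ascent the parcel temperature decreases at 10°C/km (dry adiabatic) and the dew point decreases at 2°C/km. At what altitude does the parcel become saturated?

T and T_d converge at 10 − 2 = 8°C per km
Height above start = (27 − 7.8) / 8 = 2.4 km
LCL altitude = 1100 m + 2400 m = 3500 m

3.5 km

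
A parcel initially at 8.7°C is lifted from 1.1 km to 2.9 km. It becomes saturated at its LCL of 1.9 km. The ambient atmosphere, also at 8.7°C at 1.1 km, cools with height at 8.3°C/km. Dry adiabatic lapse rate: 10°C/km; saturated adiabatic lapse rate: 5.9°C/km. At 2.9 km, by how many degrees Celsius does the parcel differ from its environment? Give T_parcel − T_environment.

Parcel:
  1100–1900 m, dry: Δz = 0.8 km ⇒ ΔT = -8°C; T = 0.7°C
  1900–2900 m, saturated: Δz = 1 km ⇒ ΔT = -5.9°C; T = -5.2°C
Environment:
  1100–2900 m, environment: Δz = 1.8 km ⇒ ΔT = -14.94°C; T = -6.24°C
T_parcel − T_env = -5.2 − (-6.24) = +1.04°C

+1.04°C (parcel warmer than environment)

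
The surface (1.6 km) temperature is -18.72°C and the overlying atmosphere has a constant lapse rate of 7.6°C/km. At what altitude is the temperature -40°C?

Height above start = (-18.72 − (-40)) / 7.6 = 2.8 km
Altitude = 1600 m + 2800 m = 4400 m

4.4 km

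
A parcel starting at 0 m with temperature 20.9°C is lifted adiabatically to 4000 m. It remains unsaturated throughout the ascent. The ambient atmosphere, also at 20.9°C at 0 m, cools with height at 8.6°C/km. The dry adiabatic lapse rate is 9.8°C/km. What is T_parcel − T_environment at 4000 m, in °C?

Parcel:
  0 → 4000 m (dry, 9.8°C/km): ΔT = -9.8 × 4 = -39.2°C → T = -18.3°C
Environment:
  0 → 4000 m (environment, 8.6°C/km): ΔT = -8.6 × 4 = -34.4°C → T = -13.5°C
T_parcel − T_env = -18.3 − (-13.5) = -4.8°C

-4.8°C (parcel cooler than environment)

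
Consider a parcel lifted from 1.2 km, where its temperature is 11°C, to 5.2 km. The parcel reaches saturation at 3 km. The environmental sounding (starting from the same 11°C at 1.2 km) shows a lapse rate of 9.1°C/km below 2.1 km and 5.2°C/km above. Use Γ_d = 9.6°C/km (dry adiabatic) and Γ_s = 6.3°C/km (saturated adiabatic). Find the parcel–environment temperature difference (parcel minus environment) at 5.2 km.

-6.83°C (parcel cooler than environment)

Parcel:
  From 1200 m to 3000 m (dry): cools by 9.6 × 1.8 = 17.28°C, giving -6.28°C.
  From 3000 m to 5200 m (saturated): cools by 6.3 × 2.2 = 13.86°C, giving -20.14°C.
Environment:
  From 1200 m to 2100 m (environment, lower layer): cools by 9.1 × 0.9 = 8.19°C, giving 2.81°C.
  From 2100 m to 5200 m (environment, upper layer): cools by 5.2 × 3.1 = 16.12°C, giving -13.31°C.
T_parcel − T_env = -20.14 − (-13.31) = -6.83°C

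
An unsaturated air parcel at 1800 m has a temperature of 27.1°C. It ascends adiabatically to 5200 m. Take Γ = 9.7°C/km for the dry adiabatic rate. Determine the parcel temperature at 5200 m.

-5.88°C

Dry adiabatic to 5200 m: -9.7 × 3.4 km = -32.98°C, so T = -5.88°C.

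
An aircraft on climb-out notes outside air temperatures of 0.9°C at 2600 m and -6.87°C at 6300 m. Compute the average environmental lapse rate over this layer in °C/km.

2.1°C/km

Γ = −ΔT/Δz = (0.9 − (-6.87)) / (6300 − 2600) m
  = 7.77°C / 3.7 km = 2.1°C/km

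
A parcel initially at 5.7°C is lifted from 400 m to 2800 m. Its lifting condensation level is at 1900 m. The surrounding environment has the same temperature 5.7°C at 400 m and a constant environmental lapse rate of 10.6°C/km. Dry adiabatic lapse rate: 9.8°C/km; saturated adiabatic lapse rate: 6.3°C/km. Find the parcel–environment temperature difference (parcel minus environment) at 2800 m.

Parcel:
  400–1900 m, dry: Δz = 1.5 km ⇒ ΔT = -14.7°C; T = -9°C
  1900–2800 m, saturated: Δz = 0.9 km ⇒ ΔT = -5.67°C; T = -14.67°C
Environment:
  400–2800 m, environment: Δz = 2.4 km ⇒ ΔT = -25.44°C; T = -19.74°C
T_parcel − T_env = -14.67 − (-19.74) = +5.07°C

+5.07°C (parcel warmer than environment)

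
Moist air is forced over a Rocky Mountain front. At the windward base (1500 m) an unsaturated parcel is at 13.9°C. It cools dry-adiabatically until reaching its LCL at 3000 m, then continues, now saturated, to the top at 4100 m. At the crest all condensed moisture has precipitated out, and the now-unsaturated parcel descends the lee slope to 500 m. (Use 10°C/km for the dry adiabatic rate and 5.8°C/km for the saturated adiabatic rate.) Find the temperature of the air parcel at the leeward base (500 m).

28.52°C

1500–3000 m, dry: Δz = 1.5 km ⇒ ΔT = -15°C; T = -1.1°C
3000–4100 m, saturated: Δz = 1.1 km ⇒ ΔT = -6.38°C; T = -7.48°C
4100–500 m, dry descent: Δz = 3.6 km ⇒ ΔT = +36°C; T = 28.52°C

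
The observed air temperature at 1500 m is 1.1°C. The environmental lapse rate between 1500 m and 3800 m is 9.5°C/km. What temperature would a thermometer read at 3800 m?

-20.75°C

1500–3800 m, environmental: Δz = 2.3 km ⇒ ΔT = -21.85°C; T = -20.75°C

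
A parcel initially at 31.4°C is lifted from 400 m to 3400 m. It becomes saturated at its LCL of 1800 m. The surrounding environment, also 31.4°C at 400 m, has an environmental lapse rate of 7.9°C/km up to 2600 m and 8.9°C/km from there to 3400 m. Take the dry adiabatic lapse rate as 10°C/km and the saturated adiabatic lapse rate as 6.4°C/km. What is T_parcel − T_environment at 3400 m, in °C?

+0.26°C (parcel warmer than environment)

Parcel:
  400 → 1800 m (dry, 10°C/km): ΔT = -10 × 1.4 = -14°C → T = 17.4°C
  1800 → 3400 m (saturated, 6.4°C/km): ΔT = -6.4 × 1.6 = -10.24°C → T = 7.16°C
Environment:
  400 → 2600 m (environment, lower layer, 7.9°C/km): ΔT = -7.9 × 2.2 = -17.38°C → T = 14.02°C
  2600 → 3400 m (environment, upper layer, 8.9°C/km): ΔT = -8.9 × 0.8 = -7.12°C → T = 6.9°C
T_parcel − T_env = 7.16 − 6.9 = +0.26°C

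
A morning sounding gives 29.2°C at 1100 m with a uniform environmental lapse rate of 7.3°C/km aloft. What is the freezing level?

5100 m

Height above start = (29.2 − 0) / 7.3 = 4 km
Altitude = 1100 m + 4000 m = 5100 m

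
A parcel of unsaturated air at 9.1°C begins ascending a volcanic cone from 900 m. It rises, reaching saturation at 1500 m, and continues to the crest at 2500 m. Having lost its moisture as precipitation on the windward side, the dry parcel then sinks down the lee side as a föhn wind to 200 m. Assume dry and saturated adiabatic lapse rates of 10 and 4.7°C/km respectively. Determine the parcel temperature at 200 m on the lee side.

21.4°C

900 → 1500 m (dry, 10°C/km): ΔT = -10 × 0.6 = -6°C → T = 3.1°C
1500 → 2500 m (saturated, 4.7°C/km): ΔT = -4.7 × 1 = -4.7°C → T = -1.6°C
2500 → 200 m (dry descent, 10°C/km): ΔT = +10 × 2.3 = +23°C → T = 21.4°C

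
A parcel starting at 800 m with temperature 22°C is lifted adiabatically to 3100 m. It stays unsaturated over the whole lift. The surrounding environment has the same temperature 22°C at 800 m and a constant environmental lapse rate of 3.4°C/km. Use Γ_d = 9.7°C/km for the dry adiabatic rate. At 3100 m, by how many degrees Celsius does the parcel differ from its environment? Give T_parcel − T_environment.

-14.49°C (parcel cooler than environment)

Parcel:
  From 800 m to 3100 m (dry): cools by 9.7 × 2.3 = 22.31°C, giving -0.31°C.
Environment:
  From 800 m to 3100 m (environment): cools by 3.4 × 2.3 = 7.82°C, giving 14.18°C.
T_parcel − T_env = -0.31 − 14.18 = -14.49°C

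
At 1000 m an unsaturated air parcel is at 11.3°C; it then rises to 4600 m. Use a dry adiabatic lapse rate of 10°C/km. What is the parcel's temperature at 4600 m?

From 1000 m to 4600 m (dry adiabatic): cools by 10 × 3.6 = 36°C, giving -24.7°C.

-24.7°C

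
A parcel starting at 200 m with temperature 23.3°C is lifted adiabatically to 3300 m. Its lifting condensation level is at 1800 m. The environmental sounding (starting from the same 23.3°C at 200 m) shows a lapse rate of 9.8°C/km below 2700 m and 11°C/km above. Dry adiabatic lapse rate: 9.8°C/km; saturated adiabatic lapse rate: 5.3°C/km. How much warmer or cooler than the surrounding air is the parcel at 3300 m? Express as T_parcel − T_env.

+7.47°C (parcel warmer than environment)

Parcel:
  From 200 m to 1800 m (dry): cools by 9.8 × 1.6 = 15.68°C, giving 7.62°C.
  From 1800 m to 3300 m (saturated): cools by 5.3 × 1.5 = 7.95°C, giving -0.33°C.
Environment:
  From 200 m to 2700 m (environment, lower layer): cools by 9.8 × 2.5 = 24.5°C, giving -1.2°C.
  From 2700 m to 3300 m (environment, upper layer): cools by 11 × 0.6 = 6.6°C, giving -7.8°C.
T_parcel − T_env = -0.33 − (-7.8) = +7.47°C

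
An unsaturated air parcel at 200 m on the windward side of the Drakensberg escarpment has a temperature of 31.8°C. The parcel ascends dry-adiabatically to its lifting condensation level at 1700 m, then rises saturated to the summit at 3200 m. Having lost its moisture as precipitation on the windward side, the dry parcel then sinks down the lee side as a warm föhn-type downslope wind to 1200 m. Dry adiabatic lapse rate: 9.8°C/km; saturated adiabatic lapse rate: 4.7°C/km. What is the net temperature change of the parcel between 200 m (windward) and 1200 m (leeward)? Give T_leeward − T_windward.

-2.15°C

From 200 m to 1700 m (dry): cools by 9.8 × 1.5 = 14.7°C, giving 17.1°C.
From 1700 m to 3200 m (saturated): cools by 4.7 × 1.5 = 7.05°C, giving 10.05°C.
From 3200 m to 1200 m (dry descent): warms by 9.8 × 2 = 19.6°C, giving 29.65°C.
Net change vs windward start: 29.65 − 31.8 = -2.15°C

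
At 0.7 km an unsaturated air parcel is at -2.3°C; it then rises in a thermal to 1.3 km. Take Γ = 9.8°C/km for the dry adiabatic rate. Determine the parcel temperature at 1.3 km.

-8.18°C

700–1300 m, dry adiabatic: Δz = 0.6 km ⇒ ΔT = -5.88°C; T = -8.18°C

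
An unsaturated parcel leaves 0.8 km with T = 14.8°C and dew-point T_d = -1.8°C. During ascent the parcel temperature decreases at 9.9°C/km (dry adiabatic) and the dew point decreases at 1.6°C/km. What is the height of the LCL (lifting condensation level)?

2.8 km

T and T_d converge at 9.9 − 1.6 = 8.3°C per km
Height above start = (14.8 − (-1.8)) / 8.3 = 2 km
LCL altitude = 800 m + 2000 m = 2800 m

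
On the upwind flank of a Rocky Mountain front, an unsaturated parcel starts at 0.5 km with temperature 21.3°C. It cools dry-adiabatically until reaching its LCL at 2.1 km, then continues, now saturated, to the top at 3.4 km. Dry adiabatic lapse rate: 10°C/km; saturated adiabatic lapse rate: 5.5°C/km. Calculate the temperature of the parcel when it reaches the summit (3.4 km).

-1.85°C

From 500 m to 2100 m (dry): cools by 10 × 1.6 = 16°C, giving 5.3°C.
From 2100 m to 3400 m (saturated): cools by 5.5 × 1.3 = 7.15°C, giving -1.85°C.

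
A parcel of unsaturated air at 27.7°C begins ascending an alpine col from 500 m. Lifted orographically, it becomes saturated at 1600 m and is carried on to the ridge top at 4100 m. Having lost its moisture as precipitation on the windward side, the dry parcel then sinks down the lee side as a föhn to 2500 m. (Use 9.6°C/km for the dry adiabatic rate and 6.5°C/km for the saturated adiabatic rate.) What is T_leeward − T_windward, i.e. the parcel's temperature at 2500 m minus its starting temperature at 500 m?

-11.45°C

From 500 m to 1600 m (dry): cools by 9.6 × 1.1 = 10.56°C, giving 17.14°C.
From 1600 m to 4100 m (saturated): cools by 6.5 × 2.5 = 16.25°C, giving 0.89°C.
From 4100 m to 2500 m (dry descent): warms by 9.6 × 1.6 = 15.36°C, giving 16.25°C.
Net change vs windward start: 16.25 − 27.7 = -11.45°C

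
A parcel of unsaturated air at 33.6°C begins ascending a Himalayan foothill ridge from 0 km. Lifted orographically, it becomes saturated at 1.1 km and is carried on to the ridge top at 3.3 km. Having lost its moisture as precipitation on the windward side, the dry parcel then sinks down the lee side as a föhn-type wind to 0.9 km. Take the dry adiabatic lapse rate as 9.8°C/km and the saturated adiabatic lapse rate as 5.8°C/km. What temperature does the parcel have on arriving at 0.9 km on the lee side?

33.58°C

Dry to 1100 m: -9.8 × 1.1 km = -10.78°C, so T = 22.82°C.
Saturated to 3300 m: -5.8 × 2.2 km = -12.76°C, so T = 10.06°C.
Dry descent to 900 m: +9.8 × 2.4 km = +23.52°C, so T = 33.58°C.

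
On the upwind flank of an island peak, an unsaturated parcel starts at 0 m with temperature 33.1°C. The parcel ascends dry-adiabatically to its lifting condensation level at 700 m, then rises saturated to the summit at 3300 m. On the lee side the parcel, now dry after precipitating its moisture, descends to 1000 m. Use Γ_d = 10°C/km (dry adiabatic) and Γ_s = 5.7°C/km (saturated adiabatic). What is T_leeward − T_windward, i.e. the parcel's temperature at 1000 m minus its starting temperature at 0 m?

0–700 m, dry: Δz = 0.7 km ⇒ ΔT = -7°C; T = 26.1°C
700–3300 m, saturated: Δz = 2.6 km ⇒ ΔT = -14.82°C; T = 11.28°C
3300–1000 m, dry descent: Δz = 2.3 km ⇒ ΔT = +23°C; T = 34.28°C
Net change vs windward start: 34.28 − 33.1 = +1.18°C

+1.18°C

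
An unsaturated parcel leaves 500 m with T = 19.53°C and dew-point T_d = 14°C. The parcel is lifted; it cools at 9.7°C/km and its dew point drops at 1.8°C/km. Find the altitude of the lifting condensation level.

T and T_d converge at 9.7 − 1.8 = 7.9°C per km
Height above start = (19.53 − 14) / 7.9 = 0.7 km
LCL altitude = 500 m + 700 m = 1200 m

1200 m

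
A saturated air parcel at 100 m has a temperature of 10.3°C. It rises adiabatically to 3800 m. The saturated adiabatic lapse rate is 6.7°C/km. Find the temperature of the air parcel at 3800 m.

Saturated adiabatic to 3800 m: -6.7 × 3.7 km = -24.79°C, so T = -14.49°C.

-14.49°C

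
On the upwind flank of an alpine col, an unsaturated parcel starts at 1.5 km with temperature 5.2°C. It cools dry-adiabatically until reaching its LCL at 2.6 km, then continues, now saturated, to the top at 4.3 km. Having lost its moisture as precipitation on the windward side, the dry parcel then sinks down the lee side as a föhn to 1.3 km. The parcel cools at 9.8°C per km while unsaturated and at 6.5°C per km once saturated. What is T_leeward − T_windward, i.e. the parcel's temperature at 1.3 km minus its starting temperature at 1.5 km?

+7.57°C

Dry to 2600 m: -9.8 × 1.1 km = -10.78°C, so T = -5.58°C.
Saturated to 4300 m: -6.5 × 1.7 km = -11.05°C, so T = -16.63°C.
Dry descent to 1300 m: +9.8 × 3 km = +29.4°C, so T = 12.77°C.
Net change vs windward start: 12.77 − 5.2 = +7.57°C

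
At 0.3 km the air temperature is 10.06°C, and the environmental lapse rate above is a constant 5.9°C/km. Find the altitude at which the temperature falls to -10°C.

Height above start = (10.06 − (-10)) / 5.9 = 3.4 km
Altitude = 300 m + 3400 m = 3700 m

3.7 km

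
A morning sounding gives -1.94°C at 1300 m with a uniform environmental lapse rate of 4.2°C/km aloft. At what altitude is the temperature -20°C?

5600 m

Height above start = (-1.94 − (-20)) / 4.2 = 4.3 km
Altitude = 1300 m + 4300 m = 5600 m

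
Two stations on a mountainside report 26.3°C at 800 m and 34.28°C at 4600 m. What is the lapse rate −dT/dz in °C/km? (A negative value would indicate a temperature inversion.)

Γ = −ΔT/Δz = (26.3 − 34.28) / (4600 − 800) m
  = -7.98°C / 3.8 km = -2.1°C/km

-2.1°C/km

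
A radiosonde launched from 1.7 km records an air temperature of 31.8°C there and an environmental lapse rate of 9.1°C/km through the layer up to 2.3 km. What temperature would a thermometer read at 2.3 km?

26.34°C

1700 → 2300 m (environmental, 9.1°C/km): ΔT = -9.1 × 0.6 = -5.46°C → T = 26.34°C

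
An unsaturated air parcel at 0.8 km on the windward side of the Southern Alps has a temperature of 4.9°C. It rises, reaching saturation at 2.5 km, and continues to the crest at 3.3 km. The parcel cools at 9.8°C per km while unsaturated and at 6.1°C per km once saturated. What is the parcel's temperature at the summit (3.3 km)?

From 800 m to 2500 m (dry): cools by 9.8 × 1.7 = 16.66°C, giving -11.76°C.
From 2500 m to 3300 m (saturated): cools by 6.1 × 0.8 = 4.88°C, giving -16.64°C.

-16.64°C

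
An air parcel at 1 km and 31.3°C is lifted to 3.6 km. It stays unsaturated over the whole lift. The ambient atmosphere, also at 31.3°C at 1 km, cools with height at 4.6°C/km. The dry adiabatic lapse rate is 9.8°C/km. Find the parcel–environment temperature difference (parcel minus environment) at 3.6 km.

Parcel:
  From 1000 m to 3600 m (dry): cools by 9.8 × 2.6 = 25.48°C, giving 5.82°C.
Environment:
  From 1000 m to 3600 m (environment): cools by 4.6 × 2.6 = 11.96°C, giving 19.34°C.
T_parcel − T_env = 5.82 − 19.34 = -13.52°C

-13.52°C (parcel cooler than environment)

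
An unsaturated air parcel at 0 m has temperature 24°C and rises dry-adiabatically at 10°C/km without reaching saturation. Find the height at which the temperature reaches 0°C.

2400 m

Height above start = (24 − 0) / 10 = 2.4 km
Altitude = 0 m + 2400 m = 2400 m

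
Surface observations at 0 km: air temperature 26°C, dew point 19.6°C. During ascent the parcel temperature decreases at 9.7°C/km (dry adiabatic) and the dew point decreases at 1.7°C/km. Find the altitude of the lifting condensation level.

T and T_d converge at 9.7 − 1.7 = 8°C per km
Height above start = (26 − 19.6) / 8 = 0.8 km
LCL altitude = 0 m + 800 m = 800 m

0.8 km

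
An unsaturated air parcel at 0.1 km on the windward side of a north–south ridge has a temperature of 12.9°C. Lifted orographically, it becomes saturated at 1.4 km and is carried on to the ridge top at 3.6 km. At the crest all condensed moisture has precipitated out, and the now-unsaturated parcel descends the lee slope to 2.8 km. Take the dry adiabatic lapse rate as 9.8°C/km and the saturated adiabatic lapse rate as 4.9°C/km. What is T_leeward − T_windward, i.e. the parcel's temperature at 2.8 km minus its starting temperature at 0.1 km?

100–1400 m, dry: Δz = 1.3 km ⇒ ΔT = -12.74°C; T = 0.16°C
1400–3600 m, saturated: Δz = 2.2 km ⇒ ΔT = -10.78°C; T = -10.62°C
3600–2800 m, dry descent: Δz = 0.8 km ⇒ ΔT = +7.84°C; T = -2.78°C
Net change vs windward start: -2.78 − 12.9 = -15.68°C

-15.68°C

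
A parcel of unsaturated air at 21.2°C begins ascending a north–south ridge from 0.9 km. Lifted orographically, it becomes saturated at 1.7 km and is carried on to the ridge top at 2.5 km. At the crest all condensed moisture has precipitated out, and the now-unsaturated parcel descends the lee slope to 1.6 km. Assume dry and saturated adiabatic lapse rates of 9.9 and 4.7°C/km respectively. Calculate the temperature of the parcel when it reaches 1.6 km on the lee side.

900 → 1700 m (dry, 9.9°C/km): ΔT = -9.9 × 0.8 = -7.92°C → T = 13.28°C
1700 → 2500 m (saturated, 4.7°C/km): ΔT = -4.7 × 0.8 = -3.76°C → T = 9.52°C
2500 → 1600 m (dry descent, 9.9°C/km): ΔT = +9.9 × 0.9 = +8.91°C → T = 18.43°C

18.43°C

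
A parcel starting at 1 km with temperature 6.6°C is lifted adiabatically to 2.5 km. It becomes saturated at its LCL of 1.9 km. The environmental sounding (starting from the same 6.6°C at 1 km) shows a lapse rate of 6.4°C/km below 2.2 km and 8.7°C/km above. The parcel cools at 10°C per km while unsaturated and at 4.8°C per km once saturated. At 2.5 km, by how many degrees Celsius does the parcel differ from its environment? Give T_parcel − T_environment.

-1.59°C (parcel cooler than environment)

Parcel:
  From 1000 m to 1900 m (dry): cools by 10 × 0.9 = 9°C, giving -2.4°C.
  From 1900 m to 2500 m (saturated): cools by 4.8 × 0.6 = 2.88°C, giving -5.28°C.
Environment:
  From 1000 m to 2200 m (environment, lower layer): cools by 6.4 × 1.2 = 7.68°C, giving -1.08°C.
  From 2200 m to 2500 m (environment, upper layer): cools by 8.7 × 0.3 = 2.61°C, giving -3.69°C.
T_parcel − T_env = -5.28 − (-3.69) = -1.59°C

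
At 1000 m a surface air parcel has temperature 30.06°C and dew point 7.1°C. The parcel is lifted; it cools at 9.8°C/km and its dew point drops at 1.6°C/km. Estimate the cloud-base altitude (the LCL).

3800 m

T and T_d converge at 9.8 − 1.6 = 8.2°C per km
Height above start = (30.06 − 7.1) / 8.2 = 2.8 km
LCL altitude = 1000 m + 2800 m = 3800 m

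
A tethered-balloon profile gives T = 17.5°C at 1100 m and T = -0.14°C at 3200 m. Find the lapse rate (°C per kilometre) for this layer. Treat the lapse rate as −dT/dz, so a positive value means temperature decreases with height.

8.4°C/km

Γ = −ΔT/Δz = (17.5 − (-0.14)) / (3200 − 1100) m
  = 17.64°C / 2.1 km = 8.4°C/km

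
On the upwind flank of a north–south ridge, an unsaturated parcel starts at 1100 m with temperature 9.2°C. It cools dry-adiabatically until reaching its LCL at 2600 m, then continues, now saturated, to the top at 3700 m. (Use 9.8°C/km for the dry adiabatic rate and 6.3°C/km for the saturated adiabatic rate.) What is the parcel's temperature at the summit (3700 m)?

-12.43°C

1100–2600 m, dry: Δz = 1.5 km ⇒ ΔT = -14.7°C; T = -5.5°C
2600–3700 m, saturated: Δz = 1.1 km ⇒ ΔT = -6.93°C; T = -12.43°C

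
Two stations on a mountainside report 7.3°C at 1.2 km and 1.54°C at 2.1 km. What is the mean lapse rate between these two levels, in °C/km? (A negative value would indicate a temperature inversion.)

Γ = −ΔT/Δz = (7.3 − 1.54) / (2100 − 1200) m
  = 5.76°C / 0.9 km = 6.4°C/km

6.4°C/km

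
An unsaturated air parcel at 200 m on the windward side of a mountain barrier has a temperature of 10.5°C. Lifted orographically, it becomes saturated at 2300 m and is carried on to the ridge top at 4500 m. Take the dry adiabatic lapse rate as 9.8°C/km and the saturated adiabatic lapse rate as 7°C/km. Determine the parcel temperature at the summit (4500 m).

-25.48°C

From 200 m to 2300 m (dry): cools by 9.8 × 2.1 = 20.58°C, giving -10.08°C.
From 2300 m to 4500 m (saturated): cools by 7 × 2.2 = 15.4°C, giving -25.48°C.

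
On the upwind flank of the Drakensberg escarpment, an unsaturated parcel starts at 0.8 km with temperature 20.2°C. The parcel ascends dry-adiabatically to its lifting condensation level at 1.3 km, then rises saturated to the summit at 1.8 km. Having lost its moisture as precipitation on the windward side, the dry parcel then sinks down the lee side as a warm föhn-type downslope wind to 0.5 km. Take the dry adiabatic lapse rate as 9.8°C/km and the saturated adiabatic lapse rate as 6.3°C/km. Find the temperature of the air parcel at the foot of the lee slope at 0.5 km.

24.89°C

Dry to 1300 m: -9.8 × 0.5 km = -4.9°C, so T = 15.3°C.
Saturated to 1800 m: -6.3 × 0.5 km = -3.15°C, so T = 12.15°C.
Dry descent to 500 m: +9.8 × 1.3 km = +12.74°C, so T = 24.89°C.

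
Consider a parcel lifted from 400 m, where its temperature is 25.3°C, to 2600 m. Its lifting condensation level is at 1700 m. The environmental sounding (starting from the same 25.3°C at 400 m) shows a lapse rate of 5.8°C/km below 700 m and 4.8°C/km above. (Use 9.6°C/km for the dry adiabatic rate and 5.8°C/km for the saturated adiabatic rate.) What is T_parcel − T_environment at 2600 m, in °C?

-6.84°C (parcel cooler than environment)

Parcel:
  400 → 1700 m (dry, 9.6°C/km): ΔT = -9.6 × 1.3 = -12.48°C → T = 12.82°C
  1700 → 2600 m (saturated, 5.8°C/km): ΔT = -5.8 × 0.9 = -5.22°C → T = 7.6°C
Environment:
  400 → 700 m (environment, lower layer, 5.8°C/km): ΔT = -5.8 × 0.3 = -1.74°C → T = 23.56°C
  700 → 2600 m (environment, upper layer, 4.8°C/km): ΔT = -4.8 × 1.9 = -9.12°C → T = 14.44°C
T_parcel − T_env = 7.6 − 14.44 = -6.84°C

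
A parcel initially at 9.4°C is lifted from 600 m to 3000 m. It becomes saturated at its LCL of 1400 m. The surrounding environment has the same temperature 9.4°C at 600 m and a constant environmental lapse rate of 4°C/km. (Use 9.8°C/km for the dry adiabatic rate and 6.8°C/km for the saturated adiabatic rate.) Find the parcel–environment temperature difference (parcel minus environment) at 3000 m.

Parcel:
  From 600 m to 1400 m (dry): cools by 9.8 × 0.8 = 7.84°C, giving 1.56°C.
  From 1400 m to 3000 m (saturated): cools by 6.8 × 1.6 = 10.88°C, giving -9.32°C.
Environment:
  From 600 m to 3000 m (environment): cools by 4 × 2.4 = 9.6°C, giving -0.2°C.
T_parcel − T_env = -9.32 − (-0.2) = -9.12°C

-9.12°C (parcel cooler than environment)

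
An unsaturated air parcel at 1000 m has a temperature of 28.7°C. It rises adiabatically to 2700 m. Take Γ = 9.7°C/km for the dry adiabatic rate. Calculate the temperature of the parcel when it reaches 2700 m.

1000 → 2700 m (dry adiabatic, 9.7°C/km): ΔT = -9.7 × 1.7 = -16.49°C → T = 12.21°C

12.21°C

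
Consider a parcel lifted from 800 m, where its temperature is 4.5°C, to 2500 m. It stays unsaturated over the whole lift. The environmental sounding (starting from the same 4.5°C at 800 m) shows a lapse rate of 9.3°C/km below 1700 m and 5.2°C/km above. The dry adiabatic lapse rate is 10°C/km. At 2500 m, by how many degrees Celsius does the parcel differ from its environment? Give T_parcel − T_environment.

-4.47°C (parcel cooler than environment)

Parcel:
  800–2500 m, dry: Δz = 1.7 km ⇒ ΔT = -17°C; T = -12.5°C
Environment:
  800–1700 m, environment, lower layer: Δz = 0.9 km ⇒ ΔT = -8.37°C; T = -3.87°C
  1700–2500 m, environment, upper layer: Δz = 0.8 km ⇒ ΔT = -4.16°C; T = -8.03°C
T_parcel − T_env = -12.5 − (-8.03) = -4.47°C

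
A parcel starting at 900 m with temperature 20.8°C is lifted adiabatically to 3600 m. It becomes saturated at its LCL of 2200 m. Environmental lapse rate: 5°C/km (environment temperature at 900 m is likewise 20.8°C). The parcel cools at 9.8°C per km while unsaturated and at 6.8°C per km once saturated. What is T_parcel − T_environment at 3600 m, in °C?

Parcel:
  900 → 2200 m (dry, 9.8°C/km): ΔT = -9.8 × 1.3 = -12.74°C → T = 8.06°C
  2200 → 3600 m (saturated, 6.8°C/km): ΔT = -6.8 × 1.4 = -9.52°C → T = -1.46°C
Environment:
  900 → 3600 m (environment, 5°C/km): ΔT = -5 × 2.7 = -13.5°C → T = 7.3°C
T_parcel − T_env = -1.46 − 7.3 = -8.76°C

-8.76°C (parcel cooler than environment)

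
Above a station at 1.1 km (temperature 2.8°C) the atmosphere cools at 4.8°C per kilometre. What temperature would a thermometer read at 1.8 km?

-0.56°C

Environmental to 1800 m: -4.8 × 0.7 km = -3.36°C, so T = -0.56°C.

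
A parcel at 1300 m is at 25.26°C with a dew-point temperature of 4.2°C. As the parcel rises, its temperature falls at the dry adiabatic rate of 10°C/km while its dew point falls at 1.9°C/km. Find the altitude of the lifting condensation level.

T and T_d converge at 10 − 1.9 = 8.1°C per km
Height above start = (25.26 − 4.2) / 8.1 = 2.6 km
LCL altitude = 1300 m + 2600 m = 3900 m

3900 m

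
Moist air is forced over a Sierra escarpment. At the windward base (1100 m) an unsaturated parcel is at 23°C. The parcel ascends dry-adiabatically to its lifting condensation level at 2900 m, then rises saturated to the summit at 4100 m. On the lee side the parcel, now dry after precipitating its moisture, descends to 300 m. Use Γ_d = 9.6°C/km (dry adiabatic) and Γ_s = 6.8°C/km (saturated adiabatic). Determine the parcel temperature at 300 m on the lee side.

From 1100 m to 2900 m (dry): cools by 9.6 × 1.8 = 17.28°C, giving 5.72°C.
From 2900 m to 4100 m (saturated): cools by 6.8 × 1.2 = 8.16°C, giving -2.44°C.
From 4100 m to 300 m (dry descent): warms by 9.6 × 3.8 = 36.48°C, giving 34.04°C.

34.04°C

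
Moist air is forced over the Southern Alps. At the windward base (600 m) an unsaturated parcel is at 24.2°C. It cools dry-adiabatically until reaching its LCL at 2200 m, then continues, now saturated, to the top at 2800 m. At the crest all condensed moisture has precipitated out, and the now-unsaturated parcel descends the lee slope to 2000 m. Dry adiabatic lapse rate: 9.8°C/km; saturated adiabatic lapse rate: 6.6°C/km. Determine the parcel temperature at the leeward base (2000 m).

600 → 2200 m (dry, 9.8°C/km): ΔT = -9.8 × 1.6 = -15.68°C → T = 8.52°C
2200 → 2800 m (saturated, 6.6°C/km): ΔT = -6.6 × 0.6 = -3.96°C → T = 4.56°C
2800 → 2000 m (dry descent, 9.8°C/km): ΔT = +9.8 × 0.8 = +7.84°C → T = 12.4°C

12.4°C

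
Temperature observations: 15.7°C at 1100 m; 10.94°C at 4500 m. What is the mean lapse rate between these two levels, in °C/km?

1.4°C/km

Γ = −ΔT/Δz = (15.7 − 10.94) / (4500 − 1100) m
  = 4.76°C / 3.4 km = 1.4°C/km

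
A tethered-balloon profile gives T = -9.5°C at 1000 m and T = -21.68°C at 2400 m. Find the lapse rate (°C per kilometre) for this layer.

8.7°C/km

Γ = −ΔT/Δz = (-9.5 − (-21.68)) / (2400 − 1000) m
  = 12.18°C / 1.4 km = 8.7°C/km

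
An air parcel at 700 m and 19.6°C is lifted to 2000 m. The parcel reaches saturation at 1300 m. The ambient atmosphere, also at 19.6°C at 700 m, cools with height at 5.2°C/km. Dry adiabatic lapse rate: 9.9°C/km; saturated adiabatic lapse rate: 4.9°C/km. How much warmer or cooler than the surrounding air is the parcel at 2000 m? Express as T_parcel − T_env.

Parcel:
  700 → 1300 m (dry, 9.9°C/km): ΔT = -9.9 × 0.6 = -5.94°C → T = 13.66°C
  1300 → 2000 m (saturated, 4.9°C/km): ΔT = -4.9 × 0.7 = -3.43°C → T = 10.23°C
Environment:
  700 → 2000 m (environment, 5.2°C/km): ΔT = -5.2 × 1.3 = -6.76°C → T = 12.84°C
T_parcel − T_env = 10.23 − 12.84 = -2.61°C

-2.61°C (parcel cooler than environment)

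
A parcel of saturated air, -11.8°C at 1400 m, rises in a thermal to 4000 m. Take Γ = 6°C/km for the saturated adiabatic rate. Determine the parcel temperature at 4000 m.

-27.4°C

1400–4000 m, saturated adiabatic: Δz = 2.6 km ⇒ ΔT = -15.6°C; T = -27.4°C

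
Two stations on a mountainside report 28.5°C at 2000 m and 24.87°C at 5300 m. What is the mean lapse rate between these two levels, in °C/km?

1.1°C/km

Γ = −ΔT/Δz = (28.5 − 24.87) / (5300 − 2000) m
  = 3.63°C / 3.3 km = 1.1°C/km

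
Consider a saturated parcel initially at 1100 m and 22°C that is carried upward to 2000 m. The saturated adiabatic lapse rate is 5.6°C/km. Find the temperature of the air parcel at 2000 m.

1100–2000 m, saturated adiabatic: Δz = 0.9 km ⇒ ΔT = -5.04°C; T = 16.96°C

16.96°C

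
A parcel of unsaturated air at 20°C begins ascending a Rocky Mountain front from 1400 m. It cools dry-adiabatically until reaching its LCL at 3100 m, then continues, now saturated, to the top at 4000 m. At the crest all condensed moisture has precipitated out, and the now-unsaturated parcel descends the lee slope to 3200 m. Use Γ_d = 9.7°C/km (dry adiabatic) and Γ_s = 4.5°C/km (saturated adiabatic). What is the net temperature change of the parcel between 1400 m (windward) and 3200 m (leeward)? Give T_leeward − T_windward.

1400 → 3100 m (dry, 9.7°C/km): ΔT = -9.7 × 1.7 = -16.49°C → T = 3.51°C
3100 → 4000 m (saturated, 4.5°C/km): ΔT = -4.5 × 0.9 = -4.05°C → T = -0.54°C
4000 → 3200 m (dry descent, 9.7°C/km): ΔT = +9.7 × 0.8 = +7.76°C → T = 7.22°C
Net change vs windward start: 7.22 − 20 = -12.78°C

-12.78°C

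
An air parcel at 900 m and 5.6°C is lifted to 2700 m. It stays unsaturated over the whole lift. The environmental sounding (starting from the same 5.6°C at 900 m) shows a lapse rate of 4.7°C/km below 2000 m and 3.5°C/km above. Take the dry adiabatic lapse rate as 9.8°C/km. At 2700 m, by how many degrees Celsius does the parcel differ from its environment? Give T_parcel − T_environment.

-10.02°C (parcel cooler than environment)

Parcel:
  900–2700 m, dry: Δz = 1.8 km ⇒ ΔT = -17.64°C; T = -12.04°C
Environment:
  900–2000 m, environment, lower layer: Δz = 1.1 km ⇒ ΔT = -5.17°C; T = 0.43°C
  2000–2700 m, environment, upper layer: Δz = 0.7 km ⇒ ΔT = -2.45°C; T = -2.02°C
T_parcel − T_env = -12.04 − (-2.02) = -10.02°C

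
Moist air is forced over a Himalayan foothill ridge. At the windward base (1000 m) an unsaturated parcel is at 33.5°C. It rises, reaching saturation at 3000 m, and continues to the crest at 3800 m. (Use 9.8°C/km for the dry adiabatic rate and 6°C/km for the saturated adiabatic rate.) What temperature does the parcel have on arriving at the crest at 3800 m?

9.1°C

1000 → 3000 m (dry, 9.8°C/km): ΔT = -9.8 × 2 = -19.6°C → T = 13.9°C
3000 → 3800 m (saturated, 6°C/km): ΔT = -6 × 0.8 = -4.8°C → T = 9.1°C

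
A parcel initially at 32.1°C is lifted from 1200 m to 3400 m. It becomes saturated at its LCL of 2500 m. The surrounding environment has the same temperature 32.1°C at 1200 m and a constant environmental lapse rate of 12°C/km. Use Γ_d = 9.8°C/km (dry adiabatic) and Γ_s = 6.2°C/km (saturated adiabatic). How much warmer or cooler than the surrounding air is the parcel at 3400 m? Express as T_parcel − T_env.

Parcel:
  Dry to 2500 m: -9.8 × 1.3 km = -12.74°C, so T = 19.36°C.
  Saturated to 3400 m: -6.2 × 0.9 km = -5.58°C, so T = 13.78°C.
Environment:
  Environment to 3400 m: -12 × 2.2 km = -26.4°C, so T = 5.7°C.
T_parcel − T_env = 13.78 − 5.7 = +8.08°C

+8.08°C (parcel warmer than environment)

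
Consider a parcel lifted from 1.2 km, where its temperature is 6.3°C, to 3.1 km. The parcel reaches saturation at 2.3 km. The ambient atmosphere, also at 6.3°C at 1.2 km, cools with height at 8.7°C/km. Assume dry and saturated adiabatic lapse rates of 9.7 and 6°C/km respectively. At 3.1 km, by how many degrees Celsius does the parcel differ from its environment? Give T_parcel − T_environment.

Parcel:
  Dry to 2300 m: -9.7 × 1.1 km = -10.67°C, so T = -4.37°C.
  Saturated to 3100 m: -6 × 0.8 km = -4.8°C, so T = -9.17°C.
Environment:
  Environment to 3100 m: -8.7 × 1.9 km = -16.53°C, so T = -10.23°C.
T_parcel − T_env = -9.17 − (-10.23) = +1.06°C

+1.06°C (parcel warmer than environment)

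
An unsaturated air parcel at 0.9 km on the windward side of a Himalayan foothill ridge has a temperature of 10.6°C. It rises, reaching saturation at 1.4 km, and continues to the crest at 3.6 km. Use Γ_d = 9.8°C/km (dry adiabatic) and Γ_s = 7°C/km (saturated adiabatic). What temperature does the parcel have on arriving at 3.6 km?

-9.7°C

900–1400 m, dry: Δz = 0.5 km ⇒ ΔT = -4.9°C; T = 5.7°C
1400–3600 m, saturated: Δz = 2.2 km ⇒ ΔT = -15.4°C; T = -9.7°C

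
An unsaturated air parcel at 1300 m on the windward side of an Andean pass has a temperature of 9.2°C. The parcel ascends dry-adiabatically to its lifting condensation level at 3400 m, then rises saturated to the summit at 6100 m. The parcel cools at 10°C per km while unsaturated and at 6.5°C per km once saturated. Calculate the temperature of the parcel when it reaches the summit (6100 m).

Dry to 3400 m: -10 × 2.1 km = -21°C, so T = -11.8°C.
Saturated to 6100 m: -6.5 × 2.7 km = -17.55°C, so T = -29.35°C.

-29.35°C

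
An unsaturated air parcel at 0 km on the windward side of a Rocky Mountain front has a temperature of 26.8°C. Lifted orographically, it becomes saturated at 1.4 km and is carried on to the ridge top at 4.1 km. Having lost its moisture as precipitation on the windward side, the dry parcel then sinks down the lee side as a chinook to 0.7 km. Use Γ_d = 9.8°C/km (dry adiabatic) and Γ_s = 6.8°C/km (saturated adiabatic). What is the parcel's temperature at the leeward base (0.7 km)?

28.04°C

0 → 1400 m (dry, 9.8°C/km): ΔT = -9.8 × 1.4 = -13.72°C → T = 13.08°C
1400 → 4100 m (saturated, 6.8°C/km): ΔT = -6.8 × 2.7 = -18.36°C → T = -5.28°C
4100 → 700 m (dry descent, 9.8°C/km): ΔT = +9.8 × 3.4 = +33.32°C → T = 28.04°C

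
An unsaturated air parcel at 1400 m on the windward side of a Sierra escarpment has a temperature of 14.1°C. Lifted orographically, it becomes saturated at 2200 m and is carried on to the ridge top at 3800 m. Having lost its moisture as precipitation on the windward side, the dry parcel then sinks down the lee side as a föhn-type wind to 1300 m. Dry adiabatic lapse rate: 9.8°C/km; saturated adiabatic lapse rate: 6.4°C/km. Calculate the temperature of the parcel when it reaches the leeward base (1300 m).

20.52°C

Dry to 2200 m: -9.8 × 0.8 km = -7.84°C, so T = 6.26°C.
Saturated to 3800 m: -6.4 × 1.6 km = -10.24°C, so T = -3.98°C.
Dry descent to 1300 m: +9.8 × 2.5 km = +24.5°C, so T = 20.52°C.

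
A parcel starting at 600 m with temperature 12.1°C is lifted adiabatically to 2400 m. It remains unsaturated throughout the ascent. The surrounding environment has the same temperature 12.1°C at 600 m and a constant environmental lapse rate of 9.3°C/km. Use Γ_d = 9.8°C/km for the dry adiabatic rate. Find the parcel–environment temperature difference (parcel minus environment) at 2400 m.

Parcel:
  From 600 m to 2400 m (dry): cools by 9.8 × 1.8 = 17.64°C, giving -5.54°C.
Environment:
  From 600 m to 2400 m (environment): cools by 9.3 × 1.8 = 16.74°C, giving -4.64°C.
T_parcel − T_env = -5.54 − (-4.64) = -0.9°C

-0.9°C (parcel cooler than environment)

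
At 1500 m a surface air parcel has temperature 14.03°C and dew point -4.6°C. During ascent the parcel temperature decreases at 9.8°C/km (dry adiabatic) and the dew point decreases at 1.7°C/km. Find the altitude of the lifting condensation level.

T and T_d converge at 9.8 − 1.7 = 8.1°C per km
Height above start = (14.03 − (-4.6)) / 8.1 = 2.3 km
LCL altitude = 1500 m + 2300 m = 3800 m

3800 m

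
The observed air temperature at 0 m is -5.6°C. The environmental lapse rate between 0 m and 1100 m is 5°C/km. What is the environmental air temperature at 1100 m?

-11.1°C

0 → 1100 m (environmental, 5°C/km): ΔT = -5 × 1.1 = -5.5°C → T = -11.1°C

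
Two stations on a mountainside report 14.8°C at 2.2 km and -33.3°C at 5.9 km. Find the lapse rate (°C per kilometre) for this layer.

Γ = −ΔT/Δz = (14.8 − (-33.3)) / (5900 − 2200) m
  = 48.1°C / 3.7 km = 13°C/km

13°C/km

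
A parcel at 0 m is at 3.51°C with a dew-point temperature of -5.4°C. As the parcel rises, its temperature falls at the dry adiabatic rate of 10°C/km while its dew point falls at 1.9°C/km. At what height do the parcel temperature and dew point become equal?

T and T_d converge at 10 − 1.9 = 8.1°C per km
Height above start = (3.51 − (-5.4)) / 8.1 = 1.1 km
LCL altitude = 0 m + 1100 m = 1100 m

1100 m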